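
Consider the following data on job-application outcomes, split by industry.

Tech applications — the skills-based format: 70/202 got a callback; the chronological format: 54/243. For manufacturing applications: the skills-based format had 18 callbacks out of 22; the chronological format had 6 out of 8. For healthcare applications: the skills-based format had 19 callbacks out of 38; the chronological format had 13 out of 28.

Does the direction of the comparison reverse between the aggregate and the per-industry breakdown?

Tech: the skills-based format 70/202 = 34.7%, the chronological format 54/243 = 22.2% → the skills-based format
Manufacturing: the skills-based format 18/22 = 81.8%, the chronological format 6/8 = 75.0% → the skills-based format
Healthcare: the skills-based format 19/38 = 50.0%, the chronological format 13/28 = 46.4% → the skills-based format
Overall: the skills-based format 107/262 = 40.8%, the chronological format 73/279 = 26.2% → the skills-based format
The skills-based format wins overall and in every industry group — no reversal.

No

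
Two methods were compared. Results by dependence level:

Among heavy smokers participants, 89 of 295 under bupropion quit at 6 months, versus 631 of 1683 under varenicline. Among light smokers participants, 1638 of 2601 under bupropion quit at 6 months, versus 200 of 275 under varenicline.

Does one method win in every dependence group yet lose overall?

Yes

Heavy smokers: bupropion 89/295 = 30.2%, varenicline 631/1683 = 37.5% → varenicline
Light smokers: bupropion 1638/2601 = 63.0%, varenicline 200/275 = 72.7% → varenicline
Overall: bupropion 1727/2896 = 59.6%, varenicline 831/1958 = 42.4% → bupropion
Varenicline wins each dependence group but bupropion wins overall — the comparison reverses. Varenicline's participants skew toward heavy smokers, which has a lower base rate.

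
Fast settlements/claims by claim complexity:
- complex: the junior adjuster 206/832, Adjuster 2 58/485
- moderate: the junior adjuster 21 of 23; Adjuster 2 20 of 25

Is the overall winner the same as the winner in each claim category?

Yes

Complex: the junior adjuster 206/832 = 24.8%, Adjuster 2 58/485 = 12.0% → the junior adjuster
Moderate: the junior adjuster 21/23 = 91.3%, Adjuster 2 20/25 = 80.0% → the junior adjuster
Overall: the junior adjuster 227/855 = 26.5%, Adjuster 2 78/510 = 15.3% → the junior adjuster
The junior adjuster wins overall and in every claim group — no reversal.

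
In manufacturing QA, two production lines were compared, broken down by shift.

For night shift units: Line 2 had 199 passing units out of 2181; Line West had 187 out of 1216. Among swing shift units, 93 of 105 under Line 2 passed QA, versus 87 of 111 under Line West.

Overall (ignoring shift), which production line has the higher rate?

Line West

Night shift: Line 2 199/2181 = 9.1%, Line West 187/1216 = 15.4% → Line West
Swing shift: Line 2 93/105 = 88.6%, Line West 87/111 = 78.4% → Line 2
Overall: Line 2 292/2286 = 12.8%, Line West 274/1327 = 20.6% → Line West
(Neither sweeps every shift group, but Line West has the higher pooled rate.)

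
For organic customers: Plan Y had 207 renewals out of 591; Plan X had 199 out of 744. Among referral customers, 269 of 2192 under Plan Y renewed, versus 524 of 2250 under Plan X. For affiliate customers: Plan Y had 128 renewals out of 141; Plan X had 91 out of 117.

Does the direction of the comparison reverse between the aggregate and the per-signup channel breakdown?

No

Organic: Plan Y 207/591 = 35.0%, Plan X 199/744 = 26.7% → Plan Y
Referral: Plan Y 269/2192 = 12.3%, Plan X 524/2250 = 23.3% → Plan X
Affiliate: Plan Y 128/141 = 90.8%, Plan X 91/117 = 77.8% → Plan Y
Overall: Plan Y 604/2924 = 20.7%, Plan X 814/3111 = 26.2% → Plan X
Neither sweeps: Plan Y wins 2 of 3 groups, Plan X wins 1. Plan X wins overall but not every group — no Simpson reversal.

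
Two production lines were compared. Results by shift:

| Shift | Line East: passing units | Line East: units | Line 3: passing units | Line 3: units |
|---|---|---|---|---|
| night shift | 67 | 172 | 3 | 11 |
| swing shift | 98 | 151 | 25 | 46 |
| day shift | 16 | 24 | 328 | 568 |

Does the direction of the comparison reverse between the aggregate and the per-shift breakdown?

Night shift: Line East 67/172 = 39.0%, Line 3 3/11 = 27.3% → Line East
Swing shift: Line East 98/151 = 64.9%, Line 3 25/46 = 54.3% → Line East
Day shift: Line East 16/24 = 66.7%, Line 3 328/568 = 57.7% → Line East
Overall: Line East 181/347 = 52.2%, Line 3 356/625 = 57.0% → Line 3
Line East wins each shift group but Line 3 wins overall — the comparison reverses. Line East's units skew toward night shift, which has a lower base rate.

Yes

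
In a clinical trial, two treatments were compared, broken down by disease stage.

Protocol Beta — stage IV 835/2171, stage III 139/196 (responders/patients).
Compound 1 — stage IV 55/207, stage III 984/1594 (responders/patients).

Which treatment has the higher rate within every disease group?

Protocol Beta

Stage IV: Protocol Beta 835/2171 = 38.5%, Compound 1 55/207 = 26.6% → Protocol Beta
Stage III: Protocol Beta 139/196 = 70.9%, Compound 1 984/1594 = 61.7% → Protocol Beta
Protocol Beta has the higher rate in both groups.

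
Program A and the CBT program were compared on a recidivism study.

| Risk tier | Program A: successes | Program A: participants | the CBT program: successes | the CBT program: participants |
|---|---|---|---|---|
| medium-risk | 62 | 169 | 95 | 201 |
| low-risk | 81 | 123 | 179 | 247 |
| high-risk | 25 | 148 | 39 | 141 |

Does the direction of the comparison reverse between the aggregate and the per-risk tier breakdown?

Medium-risk: Program A 62/169 = 36.7%, the CBT program 95/201 = 47.3% → the CBT program
Low-risk: Program A 81/123 = 65.9%, the CBT program 179/247 = 72.5% → the CBT program
High-risk: Program A 25/148 = 16.9%, the CBT program 39/141 = 27.7% → the CBT program
Overall: Program A 168/440 = 38.2%, the CBT program 313/589 = 53.1% → the CBT program
The CBT program wins overall and in every risk group — no reversal.

No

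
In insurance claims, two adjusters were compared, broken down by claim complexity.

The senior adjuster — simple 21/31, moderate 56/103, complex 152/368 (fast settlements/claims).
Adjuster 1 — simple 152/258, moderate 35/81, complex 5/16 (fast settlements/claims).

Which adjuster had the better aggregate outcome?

Simple: the senior adjuster 21/31 = 67.7%, Adjuster 1 152/258 = 58.9% → the senior adjuster
Moderate: the senior adjuster 56/103 = 54.4%, Adjuster 1 35/81 = 43.2% → the senior adjuster
Complex: the senior adjuster 152/368 = 41.3%, Adjuster 1 5/16 = 31.2% → the senior adjuster
Overall: the senior adjuster 229/502 = 45.6%, Adjuster 1 192/355 = 54.1% → Adjuster 1
(The senior adjuster wins every claim group but Adjuster 1 wins overall — the senior adjuster's claims skew toward the low-rate complex group.)

Adjuster 1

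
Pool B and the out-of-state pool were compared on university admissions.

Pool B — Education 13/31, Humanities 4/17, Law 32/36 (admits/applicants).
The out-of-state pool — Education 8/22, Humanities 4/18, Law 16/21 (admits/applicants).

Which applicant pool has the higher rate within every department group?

Pool B

Education: Pool B 13/31 = 41.9%, the out-of-state pool 8/22 = 36.4% → Pool B
Humanities: Pool B 4/17 = 23.5%, the out-of-state pool 4/18 = 22.2% → Pool B
Law: Pool B 32/36 = 88.9%, the out-of-state pool 16/21 = 76.2% → Pool B
Pool B has the higher rate in all 3 groups.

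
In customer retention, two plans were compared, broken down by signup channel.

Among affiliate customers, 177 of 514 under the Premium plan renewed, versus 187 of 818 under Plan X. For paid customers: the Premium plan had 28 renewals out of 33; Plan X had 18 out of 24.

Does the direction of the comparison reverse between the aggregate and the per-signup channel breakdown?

No

Affiliate: the Premium plan 177/514 = 34.4%, Plan X 187/818 = 22.9% → the Premium plan
Paid: the Premium plan 28/33 = 84.8%, Plan X 18/24 = 75.0% → the Premium plan
Overall: the Premium plan 205/547 = 37.5%, Plan X 205/842 = 24.3% → the Premium plan
The Premium plan wins overall and in every signup group — no reversal.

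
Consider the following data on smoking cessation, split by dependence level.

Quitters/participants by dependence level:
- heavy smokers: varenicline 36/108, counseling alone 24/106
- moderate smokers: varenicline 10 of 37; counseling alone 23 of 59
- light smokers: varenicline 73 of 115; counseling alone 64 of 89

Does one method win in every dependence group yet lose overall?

No

Heavy smokers: varenicline 36/108 = 33.3%, counseling alone 24/106 = 22.6% → varenicline
Moderate smokers: varenicline 10/37 = 27.0%, counseling alone 23/59 = 39.0% → counseling alone
Light smokers: varenicline 73/115 = 63.5%, counseling alone 64/89 = 71.9% → counseling alone
Overall: varenicline 119/260 = 45.8%, counseling alone 111/254 = 43.7% → varenicline
Neither sweeps: varenicline wins 1 of 3 groups, counseling alone wins 2. Varenicline wins overall but not every group — no Simpson reversal.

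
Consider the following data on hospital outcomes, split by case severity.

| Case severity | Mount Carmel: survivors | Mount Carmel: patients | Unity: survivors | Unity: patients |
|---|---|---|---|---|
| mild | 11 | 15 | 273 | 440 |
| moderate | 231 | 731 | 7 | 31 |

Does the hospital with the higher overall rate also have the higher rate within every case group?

Mild: Mount Carmel 11/15 = 73.3%, Unity 273/440 = 62.0% → Mount Carmel
Moderate: Mount Carmel 231/731 = 31.6%, Unity 7/31 = 22.6% → Mount Carmel
Overall: Mount Carmel 242/746 = 32.4%, Unity 280/471 = 59.4% → Unity
Mount Carmel wins each case group but Unity wins overall — the comparison reverses. Mount Carmel's patients skew toward moderate, which has a lower base rate.

No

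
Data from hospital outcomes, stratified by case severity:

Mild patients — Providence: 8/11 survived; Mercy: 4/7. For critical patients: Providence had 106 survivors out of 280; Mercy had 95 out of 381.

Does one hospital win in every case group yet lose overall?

No

Mild: Providence 8/11 = 72.7%, Mercy 4/7 = 57.1% → Providence
Critical: Providence 106/280 = 37.9%, Mercy 95/381 = 24.9% → Providence
Overall: Providence 114/291 = 39.2%, Mercy 99/388 = 25.5% → Providence
Providence wins overall and in every case group — no reversal.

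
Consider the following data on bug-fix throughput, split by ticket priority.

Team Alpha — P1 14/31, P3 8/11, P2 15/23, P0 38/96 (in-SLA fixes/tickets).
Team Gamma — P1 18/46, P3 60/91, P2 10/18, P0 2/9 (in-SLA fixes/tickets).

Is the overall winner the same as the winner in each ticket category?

No

P1: Team Alpha 14/31 = 45.2%, Team Gamma 18/46 = 39.1% → Team Alpha
P3: Team Alpha 8/11 = 72.7%, Team Gamma 60/91 = 65.9% → Team Alpha
P2: Team Alpha 15/23 = 65.2%, Team Gamma 10/18 = 55.6% → Team Alpha
P0: Team Alpha 38/96 = 39.6%, Team Gamma 2/9 = 22.2% → Team Alpha
Overall: Team Alpha 75/161 = 46.6%, Team Gamma 90/164 = 54.9% → Team Gamma
Team Alpha wins each ticket group but Team Gamma wins overall — the comparison reverses. Team Alpha's tickets skew toward P0, which has a lower base rate.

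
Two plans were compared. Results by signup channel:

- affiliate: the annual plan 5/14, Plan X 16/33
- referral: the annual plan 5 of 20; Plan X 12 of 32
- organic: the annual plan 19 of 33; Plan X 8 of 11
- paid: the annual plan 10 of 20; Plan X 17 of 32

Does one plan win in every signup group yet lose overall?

Affiliate: the annual plan 5/14 = 35.7%, Plan X 16/33 = 48.5% → Plan X
Referral: the annual plan 5/20 = 25.0%, Plan X 12/32 = 37.5% → Plan X
Organic: the annual plan 19/33 = 57.6%, Plan X 8/11 = 72.7% → Plan X
Paid: the annual plan 10/20 = 50.0%, Plan X 17/32 = 53.1% → Plan X
Overall: the annual plan 39/87 = 44.8%, Plan X 53/108 = 49.1% → Plan X
Plan X wins overall and in every signup group — no reversal.

No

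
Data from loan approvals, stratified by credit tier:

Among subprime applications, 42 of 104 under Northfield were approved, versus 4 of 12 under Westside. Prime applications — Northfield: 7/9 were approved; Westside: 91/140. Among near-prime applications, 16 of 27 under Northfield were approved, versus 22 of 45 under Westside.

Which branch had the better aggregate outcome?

Subprime: Northfield 42/104 = 40.4%, Westside 4/12 = 33.3% → Northfield
Prime: Northfield 7/9 = 77.8%, Westside 91/140 = 65.0% → Northfield
Near-prime: Northfield 16/27 = 59.3%, Westside 22/45 = 48.9% → Northfield
Overall: Northfield 65/140 = 46.4%, Westside 117/197 = 59.4% → Westside
(Northfield wins every credit group but Westside wins overall — Northfield's applications skew toward the low-rate subprime group.)

Westside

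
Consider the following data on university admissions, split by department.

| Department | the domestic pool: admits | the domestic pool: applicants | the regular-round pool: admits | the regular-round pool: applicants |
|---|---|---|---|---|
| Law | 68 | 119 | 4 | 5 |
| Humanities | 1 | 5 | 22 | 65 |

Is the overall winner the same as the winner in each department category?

Law: the domestic pool 68/119 = 57.1%, the regular-round pool 4/5 = 80.0% → the regular-round pool
Humanities: the domestic pool 1/5 = 20.0%, the regular-round pool 22/65 = 33.8% → the regular-round pool
Overall: the domestic pool 69/124 = 55.6%, the regular-round pool 26/70 = 37.1% → the domestic pool
The regular-round pool wins each department group but the domestic pool wins overall — the comparison reverses. The regular-round pool's applicants skew toward Humanities, which has a lower base rate.

No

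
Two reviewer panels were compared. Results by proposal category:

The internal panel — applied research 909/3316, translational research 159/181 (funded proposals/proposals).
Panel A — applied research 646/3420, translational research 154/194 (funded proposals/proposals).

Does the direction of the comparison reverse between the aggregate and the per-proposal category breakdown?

No

Applied research: the internal panel 909/3316 = 27.4%, Panel A 646/3420 = 18.9% → the internal panel
Translational research: the internal panel 159/181 = 87.8%, Panel A 154/194 = 79.4% → the internal panel
Overall: the internal panel 1068/3497 = 30.5%, Panel A 800/3614 = 22.1% → the internal panel
The internal panel wins overall and in every proposal group — no reversal.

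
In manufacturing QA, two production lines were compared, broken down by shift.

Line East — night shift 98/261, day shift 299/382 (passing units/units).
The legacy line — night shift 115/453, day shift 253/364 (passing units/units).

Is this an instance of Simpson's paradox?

No

Night shift: Line East 98/261 = 37.5%, the legacy line 115/453 = 25.4% → Line East
Day shift: Line East 299/382 = 78.3%, the legacy line 253/364 = 69.5% → Line East
Overall: Line East 397/643 = 61.7%, the legacy line 368/817 = 45.0% → Line East
Line East wins overall and in every shift group — no reversal.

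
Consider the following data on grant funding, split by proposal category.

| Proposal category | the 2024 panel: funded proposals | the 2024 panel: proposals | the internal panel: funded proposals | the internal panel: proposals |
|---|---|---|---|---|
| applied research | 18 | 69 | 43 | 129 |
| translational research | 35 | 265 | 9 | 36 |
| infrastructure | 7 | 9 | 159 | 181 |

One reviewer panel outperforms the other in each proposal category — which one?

Applied research: the 2024 panel 18/69 = 26.1%, the internal panel 43/129 = 33.3% → the internal panel
Translational research: the 2024 panel 35/265 = 13.2%, the internal panel 9/36 = 25.0% → the internal panel
Infrastructure: the 2024 panel 7/9 = 77.8%, the internal panel 159/181 = 87.8% → the internal panel
The internal panel has the higher rate in all 3 groups.

the internal panel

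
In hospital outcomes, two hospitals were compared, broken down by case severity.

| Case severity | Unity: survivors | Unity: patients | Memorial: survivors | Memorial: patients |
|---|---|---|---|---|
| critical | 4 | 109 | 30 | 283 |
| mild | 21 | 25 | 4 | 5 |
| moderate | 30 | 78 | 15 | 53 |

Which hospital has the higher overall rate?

Unity

Critical: Unity 4/109 = 3.7%, Memorial 30/283 = 10.6% → Memorial
Mild: Unity 21/25 = 84.0%, Memorial 4/5 = 80.0% → Unity
Moderate: Unity 30/78 = 38.5%, Memorial 15/53 = 28.3% → Unity
Overall: Unity 55/212 = 25.9%, Memorial 49/341 = 14.4% → Unity
(Neither sweeps every case group, but Unity has the higher pooled rate.)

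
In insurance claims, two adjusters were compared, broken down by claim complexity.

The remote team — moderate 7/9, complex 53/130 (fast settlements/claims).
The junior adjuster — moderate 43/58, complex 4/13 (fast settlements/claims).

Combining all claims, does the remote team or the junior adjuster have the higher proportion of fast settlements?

Moderate: the remote team 7/9 = 77.8%, the junior adjuster 43/58 = 74.1% → the remote team
Complex: the remote team 53/130 = 40.8%, the junior adjuster 4/13 = 30.8% → the remote team
Overall: the remote team 60/139 = 43.2%, the junior adjuster 47/71 = 66.2% → the junior adjuster
(The remote team wins every claim group but the junior adjuster wins overall — the remote team's claims skew toward the low-rate complex group.)

the junior adjuster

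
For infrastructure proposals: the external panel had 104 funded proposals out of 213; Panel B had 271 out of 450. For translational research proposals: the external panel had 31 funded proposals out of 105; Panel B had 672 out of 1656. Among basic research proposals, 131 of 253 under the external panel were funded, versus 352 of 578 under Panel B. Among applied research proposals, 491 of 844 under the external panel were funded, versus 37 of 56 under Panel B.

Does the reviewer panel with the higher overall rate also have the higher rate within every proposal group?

Infrastructure: the external panel 104/213 = 48.8%, Panel B 271/450 = 60.2% → Panel B
Translational research: the external panel 31/105 = 29.5%, Panel B 672/1656 = 40.6% → Panel B
Basic research: the external panel 131/253 = 51.8%, Panel B 352/578 = 60.9% → Panel B
Applied research: the external panel 491/844 = 58.2%, Panel B 37/56 = 66.1% → Panel B
Overall: the external panel 757/1415 = 53.5%, Panel B 1332/2740 = 48.6% → the external panel
Panel B wins each proposal group but the external panel wins overall — the comparison reverses. Panel B's proposals skew toward translational research, which has a lower base rate.

No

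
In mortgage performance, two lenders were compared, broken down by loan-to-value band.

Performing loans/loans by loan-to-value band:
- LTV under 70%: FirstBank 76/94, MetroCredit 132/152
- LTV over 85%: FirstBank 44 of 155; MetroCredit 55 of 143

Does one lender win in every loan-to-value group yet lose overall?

LTV under 70%: FirstBank 76/94 = 80.9%, MetroCredit 132/152 = 86.8% → MetroCredit
LTV over 85%: FirstBank 44/155 = 28.4%, MetroCredit 55/143 = 38.5% → MetroCredit
Overall: FirstBank 120/249 = 48.2%, MetroCredit 187/295 = 63.4% → MetroCredit
MetroCredit wins overall and in every loan-to-value group — no reversal.

No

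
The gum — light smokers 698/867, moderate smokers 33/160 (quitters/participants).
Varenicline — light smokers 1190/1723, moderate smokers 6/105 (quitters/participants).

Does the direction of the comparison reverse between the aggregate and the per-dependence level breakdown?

Light smokers: the gum 698/867 = 80.5%, varenicline 1190/1723 = 69.1% → the gum
Moderate smokers: the gum 33/160 = 20.6%, varenicline 6/105 = 5.7% → the gum
Overall: the gum 731/1027 = 71.2%, varenicline 1196/1828 = 65.4% → the gum
The gum wins overall and in every dependence group — no reversal.

No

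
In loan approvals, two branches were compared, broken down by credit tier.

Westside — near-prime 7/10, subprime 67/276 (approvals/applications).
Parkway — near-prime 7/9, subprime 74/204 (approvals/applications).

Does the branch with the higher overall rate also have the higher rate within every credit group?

Yes

Near-prime: Westside 7/10 = 70.0%, Parkway 7/9 = 77.8% → Parkway
Subprime: Westside 67/276 = 24.3%, Parkway 74/204 = 36.3% → Parkway
Overall: Westside 74/286 = 25.9%, Parkway 81/213 = 38.0% → Parkway
Parkway wins overall and in every credit group — no reversal.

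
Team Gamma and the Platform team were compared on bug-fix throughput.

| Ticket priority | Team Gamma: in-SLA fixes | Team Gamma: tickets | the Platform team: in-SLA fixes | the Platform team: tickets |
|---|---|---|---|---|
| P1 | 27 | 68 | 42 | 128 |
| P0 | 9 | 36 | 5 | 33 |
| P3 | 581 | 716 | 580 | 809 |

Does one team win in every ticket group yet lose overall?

P1: Team Gamma 27/68 = 39.7%, the Platform team 42/128 = 32.8% → Team Gamma
P0: Team Gamma 9/36 = 25.0%, the Platform team 5/33 = 15.2% → Team Gamma
P3: Team Gamma 581/716 = 81.1%, the Platform team 580/809 = 71.7% → Team Gamma
Overall: Team Gamma 617/820 = 75.2%, the Platform team 627/970 = 64.6% → Team Gamma
Team Gamma wins overall and in every ticket group — no reversal.

No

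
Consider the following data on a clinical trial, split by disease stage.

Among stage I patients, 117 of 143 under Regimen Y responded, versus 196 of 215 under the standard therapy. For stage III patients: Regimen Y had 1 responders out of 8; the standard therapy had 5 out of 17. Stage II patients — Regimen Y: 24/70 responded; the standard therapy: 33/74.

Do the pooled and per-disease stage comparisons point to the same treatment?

Stage I: Regimen Y 117/143 = 81.8%, the standard therapy 196/215 = 91.2% → the standard therapy
Stage III: Regimen Y 1/8 = 12.5%, the standard therapy 5/17 = 29.4% → the standard therapy
Stage II: Regimen Y 24/70 = 34.3%, the standard therapy 33/74 = 44.6% → the standard therapy
Overall: Regimen Y 142/221 = 64.3%, the standard therapy 234/306 = 76.5% → the standard therapy
The standard therapy wins overall and in every disease group — no reversal.

Yes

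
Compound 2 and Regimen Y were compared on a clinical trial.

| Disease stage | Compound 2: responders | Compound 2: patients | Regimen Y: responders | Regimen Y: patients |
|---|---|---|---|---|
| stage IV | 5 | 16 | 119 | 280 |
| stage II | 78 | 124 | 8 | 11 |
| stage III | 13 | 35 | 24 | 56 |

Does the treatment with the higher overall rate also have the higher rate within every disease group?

No

Stage IV: Compound 2 5/16 = 31.2%, Regimen Y 119/280 = 42.5% → Regimen Y
Stage II: Compound 2 78/124 = 62.9%, Regimen Y 8/11 = 72.7% → Regimen Y
Stage III: Compound 2 13/35 = 37.1%, Regimen Y 24/56 = 42.9% → Regimen Y
Overall: Compound 2 96/175 = 54.9%, Regimen Y 151/347 = 43.5% → Compound 2
Regimen Y wins each disease group but Compound 2 wins overall — the comparison reverses. Regimen Y's patients skew toward stage IV, which has a lower base rate.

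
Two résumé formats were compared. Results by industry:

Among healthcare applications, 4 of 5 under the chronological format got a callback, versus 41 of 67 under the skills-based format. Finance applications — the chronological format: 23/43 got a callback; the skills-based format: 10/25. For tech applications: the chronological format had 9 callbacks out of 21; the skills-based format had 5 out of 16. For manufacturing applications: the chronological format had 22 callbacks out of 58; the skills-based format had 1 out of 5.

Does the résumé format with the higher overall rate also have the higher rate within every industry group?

Healthcare: the chronological format 4/5 = 80.0%, the skills-based format 41/67 = 61.2% → the chronological format
Finance: the chronological format 23/43 = 53.5%, the skills-based format 10/25 = 40.0% → the chronological format
Tech: the chronological format 9/21 = 42.9%, the skills-based format 5/16 = 31.2% → the chronological format
Manufacturing: the chronological format 22/58 = 37.9%, the skills-based format 1/5 = 20.0% → the chronological format
Overall: the chronological format 58/127 = 45.7%, the skills-based format 57/113 = 50.4% → the skills-based format
The chronological format wins each industry group but the skills-based format wins overall — the comparison reverses. The chronological format's applications skew toward manufacturing, which has a lower base rate.

No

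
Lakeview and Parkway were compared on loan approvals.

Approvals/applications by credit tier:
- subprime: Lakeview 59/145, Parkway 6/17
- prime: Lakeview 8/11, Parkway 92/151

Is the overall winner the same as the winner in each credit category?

No

Subprime: Lakeview 59/145 = 40.7%, Parkway 6/17 = 35.3% → Lakeview
Prime: Lakeview 8/11 = 72.7%, Parkway 92/151 = 60.9% → Lakeview
Overall: Lakeview 67/156 = 42.9%, Parkway 98/168 = 58.3% → Parkway
Lakeview wins each credit group but Parkway wins overall — the comparison reverses. Lakeview's applications skew toward subprime, which has a lower base rate.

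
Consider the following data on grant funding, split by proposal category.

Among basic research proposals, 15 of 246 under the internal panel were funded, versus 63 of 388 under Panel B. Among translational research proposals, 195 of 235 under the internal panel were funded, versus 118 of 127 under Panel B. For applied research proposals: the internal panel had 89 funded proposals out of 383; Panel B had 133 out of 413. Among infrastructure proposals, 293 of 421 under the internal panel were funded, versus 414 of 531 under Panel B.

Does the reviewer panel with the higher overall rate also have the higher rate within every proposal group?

Yes

Basic research: the internal panel 15/246 = 6.1%, Panel B 63/388 = 16.2% → Panel B
Translational research: the internal panel 195/235 = 83.0%, Panel B 118/127 = 92.9% → Panel B
Applied research: the internal panel 89/383 = 23.2%, Panel B 133/413 = 32.2% → Panel B
Infrastructure: the internal panel 293/421 = 69.6%, Panel B 414/531 = 78.0% → Panel B
Overall: the internal panel 592/1285 = 46.1%, Panel B 728/1459 = 49.9% → Panel B
Panel B wins overall and in every proposal group — no reversal.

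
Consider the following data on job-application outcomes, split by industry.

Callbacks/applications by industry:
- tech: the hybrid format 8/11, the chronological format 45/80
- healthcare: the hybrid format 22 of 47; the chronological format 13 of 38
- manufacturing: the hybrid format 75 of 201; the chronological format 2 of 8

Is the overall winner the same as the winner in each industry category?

Tech: the hybrid format 8/11 = 72.7%, the chronological format 45/80 = 56.2% → the hybrid format
Healthcare: the hybrid format 22/47 = 46.8%, the chronological format 13/38 = 34.2% → the hybrid format
Manufacturing: the hybrid format 75/201 = 37.3%, the chronological format 2/8 = 25.0% → the hybrid format
Overall: the hybrid format 105/259 = 40.5%, the chronological format 60/126 = 47.6% → the chronological format
The hybrid format wins each industry group but the chronological format wins overall — the comparison reverses. The hybrid format's applications skew toward manufacturing, which has a lower base rate.

No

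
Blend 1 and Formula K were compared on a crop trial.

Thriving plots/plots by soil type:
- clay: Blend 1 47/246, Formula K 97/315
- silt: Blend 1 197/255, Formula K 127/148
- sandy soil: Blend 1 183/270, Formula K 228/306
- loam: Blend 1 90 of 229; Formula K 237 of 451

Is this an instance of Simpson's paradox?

Clay: Blend 1 47/246 = 19.1%, Formula K 97/315 = 30.8% → Formula K
Silt: Blend 1 197/255 = 77.3%, Formula K 127/148 = 85.8% → Formula K
Sandy soil: Blend 1 183/270 = 67.8%, Formula K 228/306 = 74.5% → Formula K
Loam: Blend 1 90/229 = 39.3%, Formula K 237/451 = 52.5% → Formula K
Overall: Blend 1 517/1000 = 51.7%, Formula K 689/1220 = 56.5% → Formula K
Formula K wins overall and in every soil group — no reversal.

No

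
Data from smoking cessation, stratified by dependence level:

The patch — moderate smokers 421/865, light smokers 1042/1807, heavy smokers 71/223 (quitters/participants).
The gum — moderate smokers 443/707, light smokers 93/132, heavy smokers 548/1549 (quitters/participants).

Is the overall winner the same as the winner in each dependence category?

No

Moderate smokers: the patch 421/865 = 48.7%, the gum 443/707 = 62.7% → the gum
Light smokers: the patch 1042/1807 = 57.7%, the gum 93/132 = 70.5% → the gum
Heavy smokers: the patch 71/223 = 31.8%, the gum 548/1549 = 35.4% → the gum
Overall: the patch 1534/2895 = 53.0%, the gum 1084/2388 = 45.4% → the patch
The gum wins each dependence group but the patch wins overall — the comparison reverses. The gum's participants skew toward heavy smokers, which has a lower base rate.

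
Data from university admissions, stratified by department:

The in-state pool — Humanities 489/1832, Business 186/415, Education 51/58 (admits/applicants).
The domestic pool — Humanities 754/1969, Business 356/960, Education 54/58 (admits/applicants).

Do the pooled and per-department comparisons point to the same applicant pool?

Humanities: the in-state pool 489/1832 = 26.7%, the domestic pool 754/1969 = 38.3% → the domestic pool
Business: the in-state pool 186/415 = 44.8%, the domestic pool 356/960 = 37.1% → the in-state pool
Education: the in-state pool 51/58 = 87.9%, the domestic pool 54/58 = 93.1% → the domestic pool
Overall: the in-state pool 726/2305 = 31.5%, the domestic pool 1164/2987 = 39.0% → the domestic pool
Neither sweeps: the in-state pool wins 1 of 3 groups, the domestic pool wins 2. The domestic pool wins overall but not every group — no Simpson reversal.

No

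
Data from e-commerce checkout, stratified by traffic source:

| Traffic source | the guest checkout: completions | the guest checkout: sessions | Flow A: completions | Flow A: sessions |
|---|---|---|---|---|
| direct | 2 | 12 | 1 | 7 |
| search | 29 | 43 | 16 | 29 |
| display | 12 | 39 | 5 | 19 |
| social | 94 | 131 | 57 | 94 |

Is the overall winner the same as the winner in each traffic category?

Direct: the guest checkout 2/12 = 16.7%, Flow A 1/7 = 14.3% → the guest checkout
Search: the guest checkout 29/43 = 67.4%, Flow A 16/29 = 55.2% → the guest checkout
Display: the guest checkout 12/39 = 30.8%, Flow A 5/19 = 26.3% → the guest checkout
Social: the guest checkout 94/131 = 71.8%, Flow A 57/94 = 60.6% → the guest checkout
Overall: the guest checkout 137/225 = 60.9%, Flow A 79/149 = 53.0% → the guest checkout
The guest checkout wins overall and in every traffic group — no reversal.

Yes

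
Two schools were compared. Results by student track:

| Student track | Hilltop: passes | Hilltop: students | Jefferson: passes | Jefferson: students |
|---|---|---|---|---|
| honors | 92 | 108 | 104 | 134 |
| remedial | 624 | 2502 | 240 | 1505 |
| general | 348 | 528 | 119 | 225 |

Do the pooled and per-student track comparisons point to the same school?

Yes

Honors: Hilltop 92/108 = 85.2%, Jefferson 104/134 = 77.6% → Hilltop
Remedial: Hilltop 624/2502 = 24.9%, Jefferson 240/1505 = 15.9% → Hilltop
General: Hilltop 348/528 = 65.9%, Jefferson 119/225 = 52.9% → Hilltop
Overall: Hilltop 1064/3138 = 33.9%, Jefferson 463/1864 = 24.8% → Hilltop
Hilltop wins overall and in every student group — no reversal.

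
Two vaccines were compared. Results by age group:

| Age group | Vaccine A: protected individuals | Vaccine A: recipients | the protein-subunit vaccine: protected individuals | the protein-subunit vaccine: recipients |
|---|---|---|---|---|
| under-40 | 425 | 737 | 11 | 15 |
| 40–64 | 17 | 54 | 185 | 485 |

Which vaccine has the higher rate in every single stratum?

the protein-subunit vaccine

Under-40: Vaccine A 425/737 = 57.7%, the protein-subunit vaccine 11/15 = 73.3% → the protein-subunit vaccine
40–64: Vaccine A 17/54 = 31.5%, the protein-subunit vaccine 185/485 = 38.1% → the protein-subunit vaccine
The protein-subunit vaccine has the higher rate in both groups.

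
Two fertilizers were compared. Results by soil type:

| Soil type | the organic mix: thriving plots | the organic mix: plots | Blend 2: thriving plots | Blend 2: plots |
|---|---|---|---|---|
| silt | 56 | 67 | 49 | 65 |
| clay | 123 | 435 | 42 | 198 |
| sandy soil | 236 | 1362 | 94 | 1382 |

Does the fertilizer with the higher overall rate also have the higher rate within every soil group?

Silt: the organic mix 56/67 = 83.6%, Blend 2 49/65 = 75.4% → the organic mix
Clay: the organic mix 123/435 = 28.3%, Blend 2 42/198 = 21.2% → the organic mix
Sandy soil: the organic mix 236/1362 = 17.3%, Blend 2 94/1382 = 6.8% → the organic mix
Overall: the organic mix 415/1864 = 22.3%, Blend 2 185/1645 = 11.2% → the organic mix
The organic mix wins overall and in every soil group — no reversal.

Yes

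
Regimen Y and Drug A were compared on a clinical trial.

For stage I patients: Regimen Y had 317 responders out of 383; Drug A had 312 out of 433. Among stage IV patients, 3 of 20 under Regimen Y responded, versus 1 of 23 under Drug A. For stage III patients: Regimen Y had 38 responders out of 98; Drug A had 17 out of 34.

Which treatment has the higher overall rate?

Stage I: Regimen Y 317/383 = 82.8%, Drug A 312/433 = 72.1% → Regimen Y
Stage IV: Regimen Y 3/20 = 15.0%, Drug A 1/23 = 4.3% → Regimen Y
Stage III: Regimen Y 38/98 = 38.8%, Drug A 17/34 = 50.0% → Drug A
Overall: Regimen Y 358/501 = 71.5%, Drug A 330/490 = 67.3% → Regimen Y
(Neither sweeps every disease group, but Regimen Y has the higher pooled rate.)

Regimen Y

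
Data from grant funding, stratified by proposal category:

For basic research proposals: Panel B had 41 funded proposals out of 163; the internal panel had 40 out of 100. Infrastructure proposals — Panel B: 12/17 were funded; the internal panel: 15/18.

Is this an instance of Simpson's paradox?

Basic research: Panel B 41/163 = 25.2%, the internal panel 40/100 = 40.0% → the internal panel
Infrastructure: Panel B 12/17 = 70.6%, the internal panel 15/18 = 83.3% → the internal panel
Overall: Panel B 53/180 = 29.4%, the internal panel 55/118 = 46.6% → the internal panel
The internal panel wins overall and in every proposal group — no reversal.

No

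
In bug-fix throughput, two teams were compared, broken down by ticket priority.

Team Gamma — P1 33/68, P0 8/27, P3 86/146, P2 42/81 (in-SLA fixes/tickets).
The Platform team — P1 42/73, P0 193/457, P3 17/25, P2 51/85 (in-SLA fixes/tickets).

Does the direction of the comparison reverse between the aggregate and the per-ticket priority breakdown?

P1: Team Gamma 33/68 = 48.5%, the Platform team 42/73 = 57.5% → the Platform team
P0: Team Gamma 8/27 = 29.6%, the Platform team 193/457 = 42.2% → the Platform team
P3: Team Gamma 86/146 = 58.9%, the Platform team 17/25 = 68.0% → the Platform team
P2: Team Gamma 42/81 = 51.9%, the Platform team 51/85 = 60.0% → the Platform team
Overall: Team Gamma 169/322 = 52.5%, the Platform team 303/640 = 47.3% → Team Gamma
The Platform team wins each ticket group but Team Gamma wins overall — the comparison reverses. The Platform team's tickets skew toward P0, which has a lower base rate.

Yes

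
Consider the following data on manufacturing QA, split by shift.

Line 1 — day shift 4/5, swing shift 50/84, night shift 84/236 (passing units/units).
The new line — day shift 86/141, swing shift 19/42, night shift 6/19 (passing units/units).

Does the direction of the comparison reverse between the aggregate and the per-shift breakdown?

Yes

Day shift: Line 1 4/5 = 80.0%, the new line 86/141 = 61.0% → Line 1
Swing shift: Line 1 50/84 = 59.5%, the new line 19/42 = 45.2% → Line 1
Night shift: Line 1 84/236 = 35.6%, the new line 6/19 = 31.6% → Line 1
Overall: Line 1 138/325 = 42.5%, the new line 111/202 = 55.0% → the new line
Line 1 wins each shift group but the new line wins overall — the comparison reverses. Line 1's units skew toward night shift, which has a lower base rate.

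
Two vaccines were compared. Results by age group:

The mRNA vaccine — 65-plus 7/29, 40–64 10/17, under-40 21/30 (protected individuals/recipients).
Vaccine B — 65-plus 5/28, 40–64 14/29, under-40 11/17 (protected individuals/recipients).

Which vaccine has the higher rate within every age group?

65-plus: the mRNA vaccine 7/29 = 24.1%, Vaccine B 5/28 = 17.9% → the mRNA vaccine
40–64: the mRNA vaccine 10/17 = 58.8%, Vaccine B 14/29 = 48.3% → the mRNA vaccine
Under-40: the mRNA vaccine 21/30 = 70.0%, Vaccine B 11/17 = 64.7% → the mRNA vaccine
The mRNA vaccine has the higher rate in all 3 groups.

the mRNA vaccine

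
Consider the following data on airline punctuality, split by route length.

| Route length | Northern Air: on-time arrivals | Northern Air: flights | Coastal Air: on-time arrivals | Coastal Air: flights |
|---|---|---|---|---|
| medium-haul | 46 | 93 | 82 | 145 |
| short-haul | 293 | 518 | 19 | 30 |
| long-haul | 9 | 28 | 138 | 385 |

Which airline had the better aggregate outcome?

Northern Air

Medium-haul: Northern Air 46/93 = 49.5%, Coastal Air 82/145 = 56.6% → Coastal Air
Short-haul: Northern Air 293/518 = 56.6%, Coastal Air 19/30 = 63.3% → Coastal Air
Long-haul: Northern Air 9/28 = 32.1%, Coastal Air 138/385 = 35.8% → Coastal Air
Overall: Northern Air 348/639 = 54.5%, Coastal Air 239/560 = 42.7% → Northern Air
(Coastal Air wins every route group but Northern Air wins overall — Coastal Air's flights skew toward the low-rate long-haul group.)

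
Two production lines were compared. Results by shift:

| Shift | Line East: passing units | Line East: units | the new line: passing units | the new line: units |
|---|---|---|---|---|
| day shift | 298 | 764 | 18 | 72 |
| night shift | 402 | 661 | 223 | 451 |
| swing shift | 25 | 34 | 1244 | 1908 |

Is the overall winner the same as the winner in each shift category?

No

Day shift: Line East 298/764 = 39.0%, the new line 18/72 = 25.0% → Line East
Night shift: Line East 402/661 = 60.8%, the new line 223/451 = 49.4% → Line East
Swing shift: Line East 25/34 = 73.5%, the new line 1244/1908 = 65.2% → Line East
Overall: Line East 725/1459 = 49.7%, the new line 1485/2431 = 61.1% → the new line
Line East wins each shift group but the new line wins overall — the comparison reverses. Line East's units skew toward day shift, which has a lower base rate.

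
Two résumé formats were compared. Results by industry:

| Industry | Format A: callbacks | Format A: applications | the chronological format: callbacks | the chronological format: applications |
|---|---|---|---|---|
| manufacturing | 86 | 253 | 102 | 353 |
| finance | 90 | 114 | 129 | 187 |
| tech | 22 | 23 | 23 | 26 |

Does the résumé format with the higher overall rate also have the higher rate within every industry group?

Yes

Manufacturing: Format A 86/253 = 34.0%, the chronological format 102/353 = 28.9% → Format A
Finance: Format A 90/114 = 78.9%, the chronological format 129/187 = 69.0% → Format A
Tech: Format A 22/23 = 95.7%, the chronological format 23/26 = 88.5% → Format A
Overall: Format A 198/390 = 50.8%, the chronological format 254/566 = 44.9% → Format A
Format A wins overall and in every industry group — no reversal.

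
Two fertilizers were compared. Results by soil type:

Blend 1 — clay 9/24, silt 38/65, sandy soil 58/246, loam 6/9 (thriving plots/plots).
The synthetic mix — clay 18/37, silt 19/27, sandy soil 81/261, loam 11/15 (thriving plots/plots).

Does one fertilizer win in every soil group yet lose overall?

No

Clay: Blend 1 9/24 = 37.5%, the synthetic mix 18/37 = 48.6% → the synthetic mix
Silt: Blend 1 38/65 = 58.5%, the synthetic mix 19/27 = 70.4% → the synthetic mix
Sandy soil: Blend 1 58/246 = 23.6%, the synthetic mix 81/261 = 31.0% → the synthetic mix
Loam: Blend 1 6/9 = 66.7%, the synthetic mix 11/15 = 73.3% → the synthetic mix
Overall: Blend 1 111/344 = 32.3%, the synthetic mix 129/340 = 37.9% → the synthetic mix
The synthetic mix wins overall and in every soil group — no reversal.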